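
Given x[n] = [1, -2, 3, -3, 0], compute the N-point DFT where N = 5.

X[k] = Σ(n=0 to 4) x[n] · ω_5^(nk)
where ω_5 = e^(-2πi/5)

Computing each X[k]:
X[0] = -1
X[1] = 0.3820-1.6246i
X[2] = 2.6180+6.8819i
X[3] = 2.6180-6.8819i
X[4] = 0.3820+1.6246i

X = [-1, 0.3820-1.6246i, 2.6180+6.8819i, 2.6180-6.8819i, 0.3820+1.6246i]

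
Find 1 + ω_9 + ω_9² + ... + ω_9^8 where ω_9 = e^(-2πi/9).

Sum of all nth roots of unity equals 0 for n > 1 (geometric series with r ≠ 1).

0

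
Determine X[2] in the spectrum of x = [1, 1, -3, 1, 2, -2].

X[2] = Σ(n=0 to 5) x[n] · ω_6^(2n) where ω_6 = e^(-2πi/6)
= (1)·ω_6^0 + (1)·ω_6^2 + (-3)·ω_6^4 + (1)·ω_6^6 + (2)·ω_6^8 + (-2)·ω_6^10

X[2] = 3.0000-6.9282i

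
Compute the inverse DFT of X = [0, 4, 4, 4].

x[n] = (1/4) Σ(k=0 to 3) X[k] · e^(2πikn/4)

Computing each x[n]:
x[0] = 3
x[1] = -1
x[2] = -1
x[3] = -1

x = [3, -1, -1, -1]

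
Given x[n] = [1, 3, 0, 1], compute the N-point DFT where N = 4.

X[k] = Σ(n=0 to 3) x[n] · ω_4^(nk)
where ω_4 = e^(-2πi/4)

Computing each X[k]:
X[0] = 5
X[1] = 1-2i
X[2] = -3
X[3] = 1+2i

X = [5, 1-2i, -3, 1+2i]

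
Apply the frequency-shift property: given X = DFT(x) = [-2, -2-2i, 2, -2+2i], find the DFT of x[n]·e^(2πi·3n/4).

Modulation property: DFT(ω_4^(-3n)·x[n]) = X[(k-3) mod 4], so circularly shift X by 3 positions.

X[k-3] = [-2-2i, 2, -2+2i, -2]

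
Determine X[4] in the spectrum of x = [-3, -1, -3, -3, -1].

X[4] = Σ(n=0 to 4) x[n] · ω_5^(4n) where ω_5 = e^(-2πi/5)
= (-3)·ω_5^0 + (-1)·ω_5^4 + (-3)·ω_5^8 + (-3)·ω_5^12 + (-1)·ω_5^16

X[4] = 1.2361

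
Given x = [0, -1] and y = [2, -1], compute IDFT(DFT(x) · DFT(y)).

(x ⊛ y)[n] = Σ(m=0 to 1) x[m] · y[(n-m) mod 2]

Computing each output sample:
(x ⊛ y)[0] = 1
(x ⊛ y)[1] = -2

x ⊛ y = [1, -2]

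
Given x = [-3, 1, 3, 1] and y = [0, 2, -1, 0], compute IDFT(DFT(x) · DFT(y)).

(x ⊛ y)[n] = Σ(m=0 to 3) x[m] · y[(n-m) mod 4]

Computing each output sample:
(x ⊛ y)[0] = -1
(x ⊛ y)[1] = -7
(x ⊛ y)[2] = 5
(x ⊛ y)[3] = 5

x ⊛ y = [-1, -7, 5, 5]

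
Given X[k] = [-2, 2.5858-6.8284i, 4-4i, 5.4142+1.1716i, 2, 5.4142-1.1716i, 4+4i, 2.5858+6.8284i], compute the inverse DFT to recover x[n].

x[n] = (1/8) Σ(k=0 to 7) X[k] · e^(2πikn/8)

Computing each x[n]:
x[0] = 3
x[1] = 1
x[2] = 1
x[3] = 0
x[4] = -1
x[5] = 0
x[6] = -3
x[7] = -3

x = [3, 1, 1, 0, -1, 0, -3, -3]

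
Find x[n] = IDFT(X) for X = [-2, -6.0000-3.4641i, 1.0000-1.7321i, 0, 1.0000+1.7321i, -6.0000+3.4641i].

x[n] = (1/6) Σ(k=0 to 5) X[k] · e^(2πikn/6)

Computing each x[n]:
x[0] = -2
x[1] = 0
x[2] = 1
x[3] = 2
x[4] = 0
x[5] = -3

x = [-2, 0, 1, 2, 0, -3]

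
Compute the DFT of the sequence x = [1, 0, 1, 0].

X[k] = Σ(n=0 to 3) x[n] · ω_4^(nk)
where ω_4 = e^(-2πi/4)

Computing each X[k]:
X[0] = 2
X[1] = 0
X[2] = 2
X[3] = 0

X = [2, 0, 2, 0]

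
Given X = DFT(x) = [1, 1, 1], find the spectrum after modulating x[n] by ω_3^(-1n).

Modulation property: DFT(ω_3^(-1n)·x[n]) = X[(k-1) mod 3], so circularly shift X by 1 positions.

X[k-1] = [1, 1, 1]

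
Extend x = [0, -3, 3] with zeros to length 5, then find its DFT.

Original 3-point DFT: [0, 5.1962i, -5.1962i]
Zero-padded 5-point DFT provides frequency interpolation.

DFT_5([x, 0, ...]) = [0, -3.3541+1.0898i, 3.3541+4.6165i, 3.3541-4.6165i, -3.3541-1.0898i]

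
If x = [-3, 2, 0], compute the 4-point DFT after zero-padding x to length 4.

Original 3-point DFT: [-1, -4.0000-1.7321i, -4.0000+1.7321i]
Zero-padded 4-point DFT provides frequency interpolation.

DFT_4([x, 0, ...]) = [-1, -3-2i, -5, -3+2i]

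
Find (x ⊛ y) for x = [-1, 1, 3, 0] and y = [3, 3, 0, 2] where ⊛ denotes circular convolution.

(x ⊛ y)[n] = Σ(m=0 to 3) x[m] · y[(n-m) mod 4]

Computing each output sample:
(x ⊛ y)[0] = -1
(x ⊛ y)[1] = 6
(x ⊛ y)[2] = 12
(x ⊛ y)[3] = 7

x ⊛ y = [-1, 6, 12, 7]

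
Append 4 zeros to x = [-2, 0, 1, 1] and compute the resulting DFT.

Original 4-point DFT: [0, -3+1i, -2, -3-1i]
Zero-padded 8-point DFT provides frequency interpolation.

DFT_8([x, 0, ...]) = [0, -2.7071-1.7071i, -3+1i, -1.2929+0.2929i, -2, -1.2929-0.2929i, -3-1i, -2.7071+1.7071i]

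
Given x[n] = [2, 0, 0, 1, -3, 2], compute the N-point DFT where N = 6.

X[k] = Σ(n=0 to 5) x[n] · ω_6^(nk)
where ω_6 = e^(-2πi/6)

Computing each X[k]:
X[0] = 2
X[1] = 3.5000-0.8660i
X[2] = 3.5000+4.3301i
X[3] = -4
X[4] = 3.5000-4.3301i
X[5] = 3.5000+0.8660i

X = [2, 3.5000-0.8660i, 3.5000+4.3301i, -4, 3.5000-4.3301i, 3.5000+0.8660i]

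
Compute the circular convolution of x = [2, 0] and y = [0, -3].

(x ⊛ y)[n] = Σ(m=0 to 1) x[m] · y[(n-m) mod 2]

Computing each output sample:
(x ⊛ y)[0] = 0
(x ⊛ y)[1] = -6

x ⊛ y = [0, -6]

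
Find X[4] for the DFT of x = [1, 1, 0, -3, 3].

X[4] = Σ(n=0 to 4) x[n] · ω_5^(4n) where ω_5 = e^(-2πi/5)
= (1)·ω_5^0 + (1)·ω_5^4 + (0)·ω_5^8 + (-3)·ω_5^12 + (3)·ω_5^16

X[4] = 4.6631-0.1388i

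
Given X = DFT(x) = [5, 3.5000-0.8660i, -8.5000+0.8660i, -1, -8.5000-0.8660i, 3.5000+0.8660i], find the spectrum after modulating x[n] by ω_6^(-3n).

Modulation property: DFT(ω_6^(-3n)·x[n]) = X[(k-3) mod 6], so circularly shift X by 3 positions.

X[k-3] = [-1, -8.5000-0.8660i, 3.5000+0.8660i, 5, 3.5000-0.8660i, -8.5000+0.8660i]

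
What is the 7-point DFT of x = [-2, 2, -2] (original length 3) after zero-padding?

Original 3-point DFT: [-2, -2.0000-3.4641i, -2.0000+3.4641i]
Zero-padded 7-point DFT provides frequency interpolation.

DFT_7([x, 0, ...]) = [-2, -0.3080+0.3862i, -0.6431-2.8176i, -5.0489-2.4314i, -5.0489+2.4314i, -0.6431+2.8176i, -0.3080-0.3862i]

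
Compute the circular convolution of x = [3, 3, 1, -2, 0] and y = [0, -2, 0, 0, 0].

(x ⊛ y)[n] = Σ(m=0 to 4) x[m] · y[(n-m) mod 5]

Computing each output sample:
(x ⊛ y)[0] = 0
(x ⊛ y)[1] = -6
(x ⊛ y)[2] = -6
(x ⊛ y)[3] = -2
(x ⊛ y)[4] = 4

x ⊛ y = [0, -6, -6, -2, 4]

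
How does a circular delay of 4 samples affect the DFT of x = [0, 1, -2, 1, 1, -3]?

Time shift by 4: X_shifted[k] = ω_6^(4k) · X[k]
Shifted x = [-2, 1, 1, -3, 0, 1]

DFT(x[n-4]) = [-2, 1.5000-0.8660i, -6.5000+0.8660i, 0, -6.5000-0.8660i, 1.5000+0.8660i]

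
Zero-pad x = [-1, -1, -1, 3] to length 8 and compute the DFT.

Original 4-point DFT: [0, 4i, -4, -4i]
Zero-padded 8-point DFT provides frequency interpolation.

DFT_8([x, 0, ...]) = [0, -3.8284-0.4142i, 4i, 1.8284-2.4142i, -4, 1.8284+2.4142i, -4i, -3.8284+0.4142i]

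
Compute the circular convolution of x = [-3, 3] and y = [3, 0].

(x ⊛ y)[n] = Σ(m=0 to 1) x[m] · y[(n-m) mod 2]

Computing each output sample:
(x ⊛ y)[0] = -9
(x ⊛ y)[1] = 9

x ⊛ y = [-9, 9]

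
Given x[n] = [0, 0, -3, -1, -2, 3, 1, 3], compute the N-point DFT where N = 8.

X[k] = Σ(n=0 to 7) x[n] · ω_8^(nk)
where ω_8 = e^(-2πi/8)

Computing each X[k]:
X[0] = 1
X[1] = 2.7071+8.9497i
X[2] = -1i
X[3] = 1.2929+0.9497i
X[4] = -9
X[5] = 1.2929-0.9497i
X[6] = 1i
X[7] = 2.7071-8.9497i

X = [1, 2.7071+8.9497i, -1i, 1.2929+0.9497i, -9, 1.2929-0.9497i, 1i, 2.7071-8.9497i]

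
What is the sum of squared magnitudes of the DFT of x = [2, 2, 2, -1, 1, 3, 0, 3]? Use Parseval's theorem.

Parseval: Σ|x[n]|² = (1/N)Σ|X[k]|², so Σ|X[k]|² = N·Σ|x[n]|² = 8·32.0000

Σ|X[k]|² = N·Σ|x[n]|² = 8·32.0000 = 256.0000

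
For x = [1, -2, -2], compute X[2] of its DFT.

X[2] = Σ(n=0 to 2) x[n] · ω_3^(2n) where ω_3 = e^(-2πi/3)
= (1)·ω_3^0 + (-2)·ω_3^2 + (-2)·ω_3^4

X[2] = 3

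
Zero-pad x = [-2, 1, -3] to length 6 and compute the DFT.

Original 3-point DFT: [-4, -1.0000-3.4641i, -1.0000+3.4641i]
Zero-padded 6-point DFT provides frequency interpolation.

DFT_6([x, 0, ...]) = [-4, 1.7321i, -1.0000-3.4641i, -6, -1.0000+3.4641i, -1.7321i]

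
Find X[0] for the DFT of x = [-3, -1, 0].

X[0] = Σ(n=0 to 2) x[n] · ω_3^0 = Σ x[n]
= (-3) + (-1) + (0)

X[0] = -4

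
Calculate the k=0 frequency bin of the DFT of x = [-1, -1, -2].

X[0] = Σ(n=0 to 2) x[n] · ω_3^0 = Σ x[n]
= (-1) + (-1) + (-2)

X[0] = -4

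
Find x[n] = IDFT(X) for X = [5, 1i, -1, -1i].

x[n] = (1/4) Σ(k=0 to 3) X[k] · e^(2πikn/4)

Computing each x[n]:
x[0] = 1
x[1] = 1
x[2] = 1
x[3] = 2

x = [1, 1, 1, 2]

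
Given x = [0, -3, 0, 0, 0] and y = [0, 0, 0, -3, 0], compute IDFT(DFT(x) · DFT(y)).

(x ⊛ y)[n] = Σ(m=0 to 4) x[m] · y[(n-m) mod 5]

Computing each output sample:
(x ⊛ y)[0] = 0
(x ⊛ y)[1] = 0
(x ⊛ y)[2] = 0
(x ⊛ y)[3] = 0
(x ⊛ y)[4] = 9

x ⊛ y = [0, 0, 0, 0, 9]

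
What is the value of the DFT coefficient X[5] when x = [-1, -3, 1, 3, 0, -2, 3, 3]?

X[5] = Σ(n=0 to 7) x[n] · ω_8^(5n) where ω_8 = e^(-2πi/8)
= (-1)·ω_8^0 + (-3)·ω_8^5 + (1)·ω_8^10 + (3)·ω_8^15 + (0)·ω_8^20 + (-2)·ω_8^25 + (3)·ω_8^30 + (3)·ω_8^35

X[5] = -0.2929+1.2929i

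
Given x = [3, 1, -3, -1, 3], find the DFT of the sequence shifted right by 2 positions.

Time shift by 2: X_shifted[k] = ω_5^(2k) · X[k]
Shifted x = [-1, 3, 3, 1, -3]

DFT(x[n-2]) = [3, -4.2361-6.8819i, 0.2361-1.6246i, 0.2361+1.6246i, -4.2361+6.8819i]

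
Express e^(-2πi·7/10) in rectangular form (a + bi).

ω_10^7 = e^(-2πi·7/10)
= cos(-2π·7/10) + i·sin(-2π·7/10)
= cos(-14π/10) + i·sin(-14π/10)

ω_10^7 = cos(-14π/10) + i·sin(-14π/10) = -0.3090+0.9511i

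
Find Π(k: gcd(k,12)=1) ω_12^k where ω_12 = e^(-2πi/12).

The primitive 12th roots of unity are ω_12^k for k coprime to 12: k ∈ {1, 5, 7, 11}
Their product equals the constant term of the cyclotomic polynomial Φ_12(x) up to sign.
For n ≥ 3, the product of all primitive nth roots of unity is 1. (For n=1 it is 1; for n=2 it is -1.)

1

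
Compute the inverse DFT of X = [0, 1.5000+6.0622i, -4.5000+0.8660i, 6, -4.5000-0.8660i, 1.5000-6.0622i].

x[n] = (1/6) Σ(k=0 to 5) X[k] · e^(2πikn/6)

Computing each x[n]:
x[0] = 0
x[1] = -2
x[2] = 0
x[3] = -3
x[4] = 3
x[5] = 2

x = [0, -2, 0, -3, 3, 2]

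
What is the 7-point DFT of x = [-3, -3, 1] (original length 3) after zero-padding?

Original 3-point DFT: [-5, -2.0000+3.4641i, -2.0000-3.4641i]
Zero-padded 7-point DFT provides frequency interpolation.

DFT_7([x, 0, ...]) = [-5, -5.0930+1.3706i, -3.2334+3.3587i, 0.3264+2.0835i, 0.3264-2.0835i, -3.2334-3.3587i, -5.0930-1.3706i]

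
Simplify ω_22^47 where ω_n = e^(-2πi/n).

Since ω_22^22 = 1, powers reduce modulo 22.
47 mod 22 = 3
So ω_22^47 = ω_22^3 = e^(-2πi·3/22)

ω_22^47 = ω_22^3 = 0.6549-0.7557i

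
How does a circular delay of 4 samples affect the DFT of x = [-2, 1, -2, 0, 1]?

Time shift by 4: X_shifted[k] = ω_5^(4k) · X[k]
Shifted x = [1, -2, 0, 1, -2]

DFT(x[n-4]) = [-2, -1.0451+0.5878i, 4.5451-0.9511i, 4.5451+0.9511i, -1.0451-0.5878i]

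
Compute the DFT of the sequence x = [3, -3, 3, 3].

X[k] = Σ(n=0 to 3) x[n] · ω_4^(nk)
where ω_4 = e^(-2πi/4)

Computing each X[k]:
X[0] = 6
X[1] = 6i
X[2] = 6
X[3] = -6i

X = [6, 6i, 6, -6i]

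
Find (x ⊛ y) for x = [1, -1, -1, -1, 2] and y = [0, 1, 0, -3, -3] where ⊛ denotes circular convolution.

(x ⊛ y)[n] = Σ(m=0 to 4) x[m] · y[(n-m) mod 5]

Computing each output sample:
(x ⊛ y)[0] = 8
(x ⊛ y)[1] = 7
(x ⊛ y)[2] = -4
(x ⊛ y)[3] = -10
(x ⊛ y)[4] = -1

x ⊛ y = [8, 7, -4, -10, -1]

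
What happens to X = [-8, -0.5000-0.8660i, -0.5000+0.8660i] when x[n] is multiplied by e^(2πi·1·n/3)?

Modulation property: DFT(ω_3^(-1n)·x[n]) = X[(k-1) mod 3], so circularly shift X by 1 positions.

X[k-1] = [-0.5000+0.8660i, -8, -0.5000-0.8660i]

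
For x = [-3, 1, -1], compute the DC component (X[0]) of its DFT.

X[0] = Σ(n=0 to 2) x[n] · ω_3^0 = Σ x[n]
= (-3) + (1) + (-1)

X[0] = -3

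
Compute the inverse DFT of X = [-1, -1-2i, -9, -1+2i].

x[n] = (1/4) Σ(k=0 to 3) X[k] · e^(2πikn/4)

Computing each x[n]:
x[0] = -3
x[1] = 3
x[2] = -2
x[3] = 1

x = [-3, 3, -2, 1]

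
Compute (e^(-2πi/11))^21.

Since ω_11^11 = 1, powers reduce modulo 11.
21 mod 11 = 10
So ω_11^21 = ω_11^10 = e^(-2πi·10/11)

ω_11^21 = ω_11^10 = 0.8413+0.5406i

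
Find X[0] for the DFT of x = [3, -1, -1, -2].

X[0] = Σ(n=0 to 3) x[n] · ω_4^0 = Σ x[n]
= (3) + (-1) + (-1) + (-2)

X[0] = -1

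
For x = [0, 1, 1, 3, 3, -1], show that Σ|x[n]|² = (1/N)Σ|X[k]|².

Time domain:
Σ|x[n]|² = |0|² + |1|² + |1|² + |3|² + |3|² + |-1|² = 21.0000

Frequency domain:
(1/6)Σ|X[k]|² = (1/6)(|7|² + |-5|² + |1.0000-3.4641i|² + |1|² + |1.0000+3.4641i|² + |-5|²) = (1/6)·126.0000 = 21.0000

Both sides agree, confirming Parseval's theorem.

Σ|x[n]|² = (1/N)Σ|X[k]|² = 21.0000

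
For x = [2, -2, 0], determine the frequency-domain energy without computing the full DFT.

Parseval: Σ|x[n]|² = (1/N)Σ|X[k]|², so Σ|X[k]|² = N·Σ|x[n]|² = 3·8.0000

Σ|X[k]|² = N·Σ|x[n]|² = 3·8.0000 = 24.0000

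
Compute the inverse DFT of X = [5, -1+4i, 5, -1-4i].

x[n] = (1/4) Σ(k=0 to 3) X[k] · e^(2πikn/4)

Computing each x[n]:
x[0] = 2
x[1] = -2
x[2] = 3
x[3] = 2

x = [2, -2, 3, 2]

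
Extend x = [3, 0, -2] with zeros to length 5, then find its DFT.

Original 3-point DFT: [1, 4.0000-1.7321i, 4.0000+1.7321i]
Zero-padded 5-point DFT provides frequency interpolation.

DFT_5([x, 0, ...]) = [1, 4.6180+1.1756i, 2.3820-1.9021i, 2.3820+1.9021i, 4.6180-1.1756i]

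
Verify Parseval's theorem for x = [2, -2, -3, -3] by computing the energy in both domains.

Time domain:
Σ|x[n]|² = |2|² + |-2|² + |-3|² + |-3|² = 26.0000

Frequency domain:
(1/4)Σ|X[k]|² = (1/4)(|-6|² + |5-1i|² + |4|² + |5+1i|²) = (1/4)·104.0000 = 26.0000

Both sides agree, confirming Parseval's theorem.

Σ|x[n]|² = (1/N)Σ|X[k]|² = 26.0000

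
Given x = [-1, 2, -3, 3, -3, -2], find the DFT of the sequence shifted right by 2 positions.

Time shift by 2: X_shifted[k] = ω_6^(2k) · X[k]
Shifted x = [-3, -2, -1, 2, -3, 3]

DFT(x[n-2]) = [-4, -2.5000+2.5981i, 0.5000+6.0622i, -10, 0.5000-6.0622i, -2.5000-2.5981i]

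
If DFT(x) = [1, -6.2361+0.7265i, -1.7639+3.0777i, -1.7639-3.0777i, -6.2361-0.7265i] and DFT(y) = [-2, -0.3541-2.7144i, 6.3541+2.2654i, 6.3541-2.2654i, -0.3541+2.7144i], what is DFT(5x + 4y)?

By linearity: DFT(5x + 4y) = 5·DFT(x) + 4·DFT(y)
= 5·[1, -6.2361+0.7265i, -1.7639+3.0777i, -1.7639-3.0777i, -6.2361-0.7265i] + 4·[-2, -0.3541-2.7144i, 6.3541+2.2654i, 6.3541-2.2654i, -0.3541+2.7144i]

Computing element-wise:
Z[0] = 5·(1) + 4·(-2) = -3
Z[1] = 5·(-6.2361+0.7265i) + 4·(-0.3541-2.7144i) = -32.5969-7.2251i
Z[2] = 5·(-1.7639+3.0777i) + 4·(6.3541+2.2654i) = 16.5969+24.4501i
Z[3] = 5·(-1.7639-3.0777i) + 4·(6.3541-2.2654i) = 16.5969-24.4501i
Z[4] = 5·(-6.2361-0.7265i) + 4·(-0.3541+2.7144i) = -32.5969+7.2251i

DFT(5x + 4y) = 5·X + 4·Y = [-3, -32.5969-7.2251i, 16.5969+24.4501i, 16.5969-24.4501i, -32.5969+7.2251i]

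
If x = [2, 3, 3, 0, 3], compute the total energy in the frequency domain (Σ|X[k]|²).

Parseval: Σ|x[n]|² = (1/N)Σ|X[k]|², so Σ|X[k]|² = N·Σ|x[n]|² = 5·31.0000

Σ|X[k]|² = N·Σ|x[n]|² = 5·31.0000 = 155.0000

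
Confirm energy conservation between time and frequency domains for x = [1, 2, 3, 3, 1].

Time domain:
Σ|x[n]|² = |1|² + |2|² + |3|² + |3|² + |1|² = 24.0000

Frequency domain:
(1/5)Σ|X[k]|² = (1/5)(|10|² + |-2.9271-0.9511i|² + |0.4271-0.5878i|² + |0.4271+0.5878i|² + |-2.9271+0.9511i|²) = (1/5)·120.0000 = 24.0000

Both sides agree, confirming Parseval's theorem.

Σ|x[n]|² = (1/N)Σ|X[k]|² = 24.0000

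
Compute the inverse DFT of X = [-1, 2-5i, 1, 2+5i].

x[n] = (1/4) Σ(k=0 to 3) X[k] · e^(2πikn/4)

Computing each x[n]:
x[0] = 1
x[1] = 2
x[2] = -1
x[3] = -3

x = [1, 2, -1, -3]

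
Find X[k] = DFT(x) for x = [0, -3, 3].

X[k] = Σ(n=0 to 2) x[n] · ω_3^(nk)
where ω_3 = e^(-2πi/3)

Computing each X[k]:
X[0] = 0
X[1] = 5.1962i
X[2] = -5.1962i

X = [0, 5.1962i, -5.1962i]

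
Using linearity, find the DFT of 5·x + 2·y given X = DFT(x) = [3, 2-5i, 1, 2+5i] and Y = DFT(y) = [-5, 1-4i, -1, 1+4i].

By linearity: DFT(5x + 2y) = 5·DFT(x) + 2·DFT(y)
= 5·[3, 2-5i, 1, 2+5i] + 2·[-5, 1-4i, -1, 1+4i]

Computing element-wise:
Z[0] = 5·(3) + 2·(-5) = 5
Z[1] = 5·(2-5i) + 2·(1-4i) = 12-33i
Z[2] = 5·(1) + 2·(-1) = 3
Z[3] = 5·(2+5i) + 2·(1+4i) = 12+33i

DFT(5x + 2y) = 5·X + 2·Y = [5, 12-33i, 3, 12+33i]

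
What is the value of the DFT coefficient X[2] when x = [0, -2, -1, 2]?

X[2] = Σ(n=0 to 3) x[n] · ω_4^(2n) where ω_4 = e^(-2πi/4)
= (0)·ω_4^0 + (-2)·ω_4^2 + (-1)·ω_4^4 + (2)·ω_4^6

X[2] = -1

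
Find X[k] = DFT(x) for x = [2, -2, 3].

X[k] = Σ(n=0 to 2) x[n] · ω_3^(nk)
where ω_3 = e^(-2πi/3)

Computing each X[k]:
X[0] = 3
X[1] = 1.5000+4.3301i
X[2] = 1.5000-4.3301i

X = [3, 1.5000+4.3301i, 1.5000-4.3301i]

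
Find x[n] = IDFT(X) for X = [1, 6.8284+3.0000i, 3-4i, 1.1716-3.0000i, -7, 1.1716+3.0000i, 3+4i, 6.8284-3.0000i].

x[n] = (1/8) Σ(k=0 to 7) X[k] · e^(2πikn/8)

Computing each x[n]:
x[0] = 2
x[1] = 3
x[2] = -3
x[3] = -1
x[4] = -2
x[5] = 1
x[6] = 0
x[7] = 1

x = [2, 3, -3, -1, -2, 1, 0, 1]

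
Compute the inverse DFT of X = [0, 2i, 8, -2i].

x[n] = (1/4) Σ(k=0 to 3) X[k] · e^(2πikn/4)

Computing each x[n]:
x[0] = 2
x[1] = -3
x[2] = 2
x[3] = -1

x = [2, -3, 2, -1]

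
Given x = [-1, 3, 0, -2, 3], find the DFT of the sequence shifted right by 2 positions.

Time shift by 2: X_shifted[k] = ω_5^(2k) · X[k]
Shifted x = [-2, 3, -1, 3, 0]

DFT(x[n-2]) = [3, -2.6910-0.5020i, -3.8090-5.5676i, -3.8090+5.5676i, -2.6910+0.5020i]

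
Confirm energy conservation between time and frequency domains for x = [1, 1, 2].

Time domain:
Σ|x[n]|² = |1|² + |1|² + |2|² = 6.0000

Frequency domain:
(1/3)Σ|X[k]|² = (1/3)(|4|² + |-0.5000+0.8660i|² + |-0.5000-0.8660i|²) = (1/3)·18.0000 = 6.0000

Both sides agree, confirming Parseval's theorem.

Σ|x[n]|² = (1/N)Σ|X[k]|² = 6.0000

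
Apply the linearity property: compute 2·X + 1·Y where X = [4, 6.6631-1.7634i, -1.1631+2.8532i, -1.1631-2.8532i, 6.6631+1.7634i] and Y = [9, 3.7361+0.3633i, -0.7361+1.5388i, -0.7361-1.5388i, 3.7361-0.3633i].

By linearity: DFT(2x + 1y) = 2·DFT(x) + 1·DFT(y)
= 2·[4, 6.6631-1.7634i, -1.1631+2.8532i, -1.1631-2.8532i, 6.6631+1.7634i] + 1·[9, 3.7361+0.3633i, -0.7361+1.5388i, -0.7361-1.5388i, 3.7361-0.3633i]

Computing element-wise:
Z[0] = 2·(4) + 1·(9) = 17
Z[1] = 2·(6.6631-1.7634i) + 1·(3.7361+0.3633i) = 17.0623-3.1635i
Z[2] = 2·(-1.1631+2.8532i) + 1·(-0.7361+1.5388i) = -3.0623+7.2452i
Z[3] = 2·(-1.1631-2.8532i) + 1·(-0.7361-1.5388i) = -3.0623-7.2452i
Z[4] = 2·(6.6631+1.7634i) + 1·(3.7361-0.3633i) = 17.0623+3.1635i

DFT(2x + 1y) = 2·X + 1·Y = [17, 17.0623-3.1635i, -3.0623+7.2452i, -3.0623-7.2452i, 17.0623+3.1635i]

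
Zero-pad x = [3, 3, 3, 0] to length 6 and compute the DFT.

Original 4-point DFT: [9, -3i, 3, 3i]
Zero-padded 6-point DFT provides frequency interpolation.

DFT_6([x, 0, ...]) = [9, 3.0000-5.1962i, 0, 3, 0, 3.0000+5.1962i]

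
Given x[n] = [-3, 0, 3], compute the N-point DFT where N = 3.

X[k] = Σ(n=0 to 2) x[n] · ω_3^(nk)
where ω_3 = e^(-2πi/3)

Computing each X[k]:
X[0] = 0
X[1] = -4.5000+2.5981i
X[2] = -4.5000-2.5981i

X = [0, -4.5000+2.5981i, -4.5000-2.5981i]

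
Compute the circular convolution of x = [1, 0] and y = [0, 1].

(x ⊛ y)[n] = Σ(m=0 to 1) x[m] · y[(n-m) mod 2]

Computing each output sample:
(x ⊛ y)[0] = 0
(x ⊛ y)[1] = 1

x ⊛ y = [0, 1]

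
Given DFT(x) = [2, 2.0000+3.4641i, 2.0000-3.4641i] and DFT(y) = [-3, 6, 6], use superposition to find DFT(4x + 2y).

By linearity: DFT(4x + 2y) = 4·DFT(x) + 2·DFT(y)
= 4·[2, 2.0000+3.4641i, 2.0000-3.4641i] + 2·[-3, 6, 6]

Computing element-wise:
Z[0] = 4·(2) + 2·(-3) = 2
Z[1] = 4·(2.0000+3.4641i) + 2·(6) = 20.0000+13.8564i
Z[2] = 4·(2.0000-3.4641i) + 2·(6) = 20.0000-13.8564i

DFT(4x + 2y) = 4·X + 2·Y = [2, 20.0000+13.8564i, 20.0000-13.8564i]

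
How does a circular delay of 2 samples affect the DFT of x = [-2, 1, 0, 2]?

Time shift by 2: X_shifted[k] = ω_4^(2k) · X[k]
Shifted x = [0, 2, -2, 1]

DFT(x[n-2]) = [1, 2-1i, -5, 2+1i]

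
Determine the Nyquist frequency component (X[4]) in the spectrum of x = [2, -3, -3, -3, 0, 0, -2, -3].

X[4] = Σ(n=0 to 7) x[n] · ω_8^(4n) where ω_8 = e^(-2πi/8)
= (2)·ω_8^0 + (-3)·ω_8^4 + (-3)·ω_8^8 + (-3)·ω_8^12 + (0)·ω_8^16 + (0)·ω_8^20 + (-2)·ω_8^24 + (-3)·ω_8^28

X[4] = 6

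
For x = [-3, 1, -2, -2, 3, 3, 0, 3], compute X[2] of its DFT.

X[2] = Σ(n=0 to 7) x[n] · ω_8^(2n) where ω_8 = e^(-2πi/8)
= (-3)·ω_8^0 + (1)·ω_8^2 + (-2)·ω_8^4 + (-2)·ω_8^6 + (3)·ω_8^8 + (3)·ω_8^10 + (0)·ω_8^12 + (3)·ω_8^14

X[2] = 2-3i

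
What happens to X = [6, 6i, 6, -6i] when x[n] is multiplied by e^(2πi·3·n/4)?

Modulation property: DFT(ω_4^(-3n)·x[n]) = X[(k-3) mod 4], so circularly shift X by 3 positions.

X[k-3] = [6i, 6, -6i, 6]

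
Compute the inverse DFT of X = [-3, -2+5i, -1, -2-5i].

x[n] = (1/4) Σ(k=0 to 3) X[k] · e^(2πikn/4)

Computing each x[n]:
x[0] = -2
x[1] = -3
x[2] = 0
x[3] = 2

x = [-2, -3, 0, 2]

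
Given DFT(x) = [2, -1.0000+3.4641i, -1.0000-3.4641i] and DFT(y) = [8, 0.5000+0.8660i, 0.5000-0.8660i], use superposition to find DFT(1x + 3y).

By linearity: DFT(1x + 3y) = 1·DFT(x) + 3·DFT(y)
= 1·[2, -1.0000+3.4641i, -1.0000-3.4641i] + 3·[8, 0.5000+0.8660i, 0.5000-0.8660i]

Computing element-wise:
Z[0] = 1·(2) + 3·(8) = 26
Z[1] = 1·(-1.0000+3.4641i) + 3·(0.5000+0.8660i) = 0.5000+6.0621i
Z[2] = 1·(-1.0000-3.4641i) + 3·(0.5000-0.8660i) = 0.5000-6.0621i

DFT(1x + 3y) = 1·X + 3·Y = [26, 0.5000+6.0621i, 0.5000-6.0621i]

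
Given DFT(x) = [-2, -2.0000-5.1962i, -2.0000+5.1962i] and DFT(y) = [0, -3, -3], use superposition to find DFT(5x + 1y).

By linearity: DFT(5x + 1y) = 5·DFT(x) + 1·DFT(y)
= 5·[-2, -2.0000-5.1962i, -2.0000+5.1962i] + 1·[0, -3, -3]

Computing element-wise:
Z[0] = 5·(-2) + 1·(0) = -10
Z[1] = 5·(-2.0000-5.1962i) + 1·(-3) = -13.0000-25.9810i
Z[2] = 5·(-2.0000+5.1962i) + 1·(-3) = -13.0000+25.9810i

DFT(5x + 1y) = 5·X + 1·Y = [-10, -13.0000-25.9810i, -13.0000+25.9810i]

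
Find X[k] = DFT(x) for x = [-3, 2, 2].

X[k] = Σ(n=0 to 2) x[n] · ω_3^(nk)
where ω_3 = e^(-2πi/3)

Computing each X[k]:
X[0] = 1
X[1] = -5
X[2] = -5

X = [1, -5, -5]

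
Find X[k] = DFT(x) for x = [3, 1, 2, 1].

X[k] = Σ(n=0 to 3) x[n] · ω_4^(nk)
where ω_4 = e^(-2πi/4)

Computing each X[k]:
X[0] = 7
X[1] = 1
X[2] = 3
X[3] = 1

X = [7, 1, 3, 1]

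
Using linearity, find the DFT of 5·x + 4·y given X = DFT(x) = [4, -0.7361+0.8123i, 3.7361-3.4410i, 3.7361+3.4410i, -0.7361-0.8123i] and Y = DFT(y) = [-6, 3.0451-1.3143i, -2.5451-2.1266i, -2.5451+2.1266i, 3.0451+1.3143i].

By linearity: DFT(5x + 4y) = 5·DFT(x) + 4·DFT(y)
= 5·[4, -0.7361+0.8123i, 3.7361-3.4410i, 3.7361+3.4410i, -0.7361-0.8123i] + 4·[-6, 3.0451-1.3143i, -2.5451-2.1266i, -2.5451+2.1266i, 3.0451+1.3143i]

Computing element-wise:
Z[0] = 5·(4) + 4·(-6) = -4
Z[1] = 5·(-0.7361+0.8123i) + 4·(3.0451-1.3143i) = 8.4999-1.1957i
Z[2] = 5·(3.7361-3.4410i) + 4·(-2.5451-2.1266i) = 8.5001-25.7114i
Z[3] = 5·(3.7361+3.4410i) + 4·(-2.5451+2.1266i) = 8.5001+25.7114i
Z[4] = 5·(-0.7361-0.8123i) + 4·(3.0451+1.3143i) = 8.4999+1.1957i

DFT(5x + 4y) = 5·X + 4·Y = [-4, 8.4999-1.1957i, 8.5001-25.7114i, 8.5001+25.7114i, 8.4999+1.1957i]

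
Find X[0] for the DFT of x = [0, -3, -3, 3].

X[0] = Σ(n=0 to 3) x[n] · ω_4^0 = Σ x[n]
= (0) + (-3) + (-3) + (3)

X[0] = -3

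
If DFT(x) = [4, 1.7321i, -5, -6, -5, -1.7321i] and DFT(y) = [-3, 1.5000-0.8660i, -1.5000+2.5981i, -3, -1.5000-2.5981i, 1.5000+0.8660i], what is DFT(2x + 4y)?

By linearity: DFT(2x + 4y) = 2·DFT(x) + 4·DFT(y)
= 2·[4, 1.7321i, -5, -6, -5, -1.7321i] + 4·[-3, 1.5000-0.8660i, -1.5000+2.5981i, -3, -1.5000-2.5981i, 1.5000+0.8660i]

Computing element-wise:
Z[0] = 2·(4) + 4·(-3) = -4
Z[1] = 2·(1.7321i) + 4·(1.5000-0.8660i) = 6.0000+0.0002i
Z[2] = 2·(-5) + 4·(-1.5000+2.5981i) = -16.0000+10.3924i
Z[3] = 2·(-6) + 4·(-3) = -24
Z[4] = 2·(-5) + 4·(-1.5000-2.5981i) = -16.0000-10.3924i
Z[5] = 2·(-1.7321i) + 4·(1.5000+0.8660i) = 6.0000-0.0002i

DFT(2x + 4y) = 2·X + 4·Y = [-4, 6.0000+0.0002i, -16.0000+10.3924i, -24, -16.0000-10.3924i, 6.0000-0.0002i]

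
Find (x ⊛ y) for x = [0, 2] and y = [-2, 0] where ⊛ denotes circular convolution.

(x ⊛ y)[n] = Σ(m=0 to 1) x[m] · y[(n-m) mod 2]

Computing each output sample:
(x ⊛ y)[0] = 0
(x ⊛ y)[1] = -4

x ⊛ y = [0, -4]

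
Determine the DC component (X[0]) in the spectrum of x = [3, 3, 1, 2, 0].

X[0] = Σ(n=0 to 4) x[n] · ω_5^0 = Σ x[n]
= (3) + (3) + (1) + (2) + (0)

X[0] = 9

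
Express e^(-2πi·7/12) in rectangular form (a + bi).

ω_12^7 = e^(-2πi·7/12)
= cos(-2π·7/12) + i·sin(-2π·7/12)
= cos(-14π/12) + i·sin(-14π/12)

ω_12^7 = cos(-14π/12) + i·sin(-14π/12) = -0.8660+0.5000i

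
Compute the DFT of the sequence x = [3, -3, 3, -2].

X[k] = Σ(n=0 to 3) x[n] · ω_4^(nk)
where ω_4 = e^(-2πi/4)

Computing each X[k]:
X[0] = 1
X[1] = 1i
X[2] = 11
X[3] = -1i

X = [1, 1i, 11, -1i]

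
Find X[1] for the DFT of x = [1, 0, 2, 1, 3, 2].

X[1] = Σ(n=0 to 5) x[n] · ω_6^(1n) where ω_6 = e^(-2πi/6)
= (1)·ω_6^0 + (0)·ω_6^1 + (2)·ω_6^2 + (1)·ω_6^3 + (3)·ω_6^4 + (2)·ω_6^5

X[1] = -1.5000+2.5981i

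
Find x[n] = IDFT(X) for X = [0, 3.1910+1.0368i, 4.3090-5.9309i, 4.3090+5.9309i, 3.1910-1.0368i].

x[n] = (1/5) Σ(k=0 to 4) X[k] · e^(2πikn/5)

Computing each x[n]:
x[0] = 3
x[1] = 0
x[2] = -3
x[3] = 2
x[4] = -2

x = [3, 0, -3, 2, -2]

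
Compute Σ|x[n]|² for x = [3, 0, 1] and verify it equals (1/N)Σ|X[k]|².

Time domain:
Σ|x[n]|² = |3|² + |0|² + |1|² = 10.0000

Frequency domain:
(1/3)Σ|X[k]|² = (1/3)(|4|² + |2.5000+0.8660i|² + |2.5000-0.8660i|²) = (1/3)·30.0000 = 10.0000

Both sides agree, confirming Parseval's theorem.

Σ|x[n]|² = (1/N)Σ|X[k]|² = 10.0000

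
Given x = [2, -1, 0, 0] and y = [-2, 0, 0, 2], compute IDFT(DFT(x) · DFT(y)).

(x ⊛ y)[n] = Σ(m=0 to 3) x[m] · y[(n-m) mod 4]

Computing each output sample:
(x ⊛ y)[0] = -6
(x ⊛ y)[1] = 2
(x ⊛ y)[2] = 0
(x ⊛ y)[3] = 4

x ⊛ y = [-6, 2, 0, 4]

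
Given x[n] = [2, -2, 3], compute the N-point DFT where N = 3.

X[k] = Σ(n=0 to 2) x[n] · ω_3^(nk)
where ω_3 = e^(-2πi/3)

Computing each X[k]:
X[0] = 3
X[1] = 1.5000+4.3301i
X[2] = 1.5000-4.3301i

X = [3, 1.5000+4.3301i, 1.5000-4.3301i]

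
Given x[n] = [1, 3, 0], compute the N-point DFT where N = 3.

X[k] = Σ(n=0 to 2) x[n] · ω_3^(nk)
where ω_3 = e^(-2πi/3)

Computing each X[k]:
X[0] = 4
X[1] = -0.5000-2.5981i
X[2] = -0.5000+2.5981i

X = [4, -0.5000-2.5981i, -0.5000+2.5981i]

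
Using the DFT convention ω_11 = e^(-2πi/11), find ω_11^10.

ω_11^10 = e^(-2πi·10/11)
= cos(-2π·10/11) + i·sin(-2π·10/11)
= cos(-20π/11) + i·sin(-20π/11)

ω_11^10 = cos(-20π/11) + i·sin(-20π/11) = 0.8413+0.5406i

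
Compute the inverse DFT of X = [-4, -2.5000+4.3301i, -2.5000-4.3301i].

x[n] = (1/3) Σ(k=0 to 2) X[k] · e^(2πikn/3)

Computing each x[n]:
x[0] = -3
x[1] = -3
x[2] = 2

x = [-3, -3, 2]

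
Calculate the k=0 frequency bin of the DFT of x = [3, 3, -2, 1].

X[0] = Σ(n=0 to 3) x[n] · ω_4^0 = Σ x[n]
= (3) + (3) + (-2) + (1)

X[0] = 5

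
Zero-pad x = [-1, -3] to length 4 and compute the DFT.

Original 2-point DFT: [-4, 2]
Zero-padded 4-point DFT provides frequency interpolation.

DFT_4([x, 0, ...]) = [-4, -1+3i, 2, -1-3i]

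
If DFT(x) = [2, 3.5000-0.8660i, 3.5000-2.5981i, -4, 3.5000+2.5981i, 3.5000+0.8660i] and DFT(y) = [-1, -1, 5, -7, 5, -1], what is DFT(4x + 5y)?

By linearity: DFT(4x + 5y) = 4·DFT(x) + 5·DFT(y)
= 4·[2, 3.5000-0.8660i, 3.5000-2.5981i, -4, 3.5000+2.5981i, 3.5000+0.8660i] + 5·[-1, -1, 5, -7, 5, -1]

Computing element-wise:
Z[0] = 4·(2) + 5·(-1) = 3
Z[1] = 4·(3.5000-0.8660i) + 5·(-1) = 9.0000-3.4640i
Z[2] = 4·(3.5000-2.5981i) + 5·(5) = 39.0000-10.3924i
Z[3] = 4·(-4) + 5·(-7) = -51
Z[4] = 4·(3.5000+2.5981i) + 5·(5) = 39.0000+10.3924i
Z[5] = 4·(3.5000+0.8660i) + 5·(-1) = 9.0000+3.4640i

DFT(4x + 5y) = 4·X + 5·Y = [3, 9.0000-3.4640i, 39.0000-10.3924i, -51, 39.0000+10.3924i, 9.0000+3.4640i]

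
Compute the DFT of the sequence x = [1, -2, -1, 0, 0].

X[k] = Σ(n=0 to 4) x[n] · ω_5^(nk)
where ω_5 = e^(-2πi/5)

Computing each X[k]:
X[0] = -2
X[1] = 1.1910+2.4899i
X[2] = 2.3090+0.2245i
X[3] = 2.3090-0.2245i
X[4] = 1.1910-2.4899i

X = [-2, 1.1910+2.4899i, 2.3090+0.2245i, 2.3090-0.2245i, 1.1910-2.4899i]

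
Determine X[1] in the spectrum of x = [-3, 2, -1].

X[1] = Σ(n=0 to 2) x[n] · ω_3^(1n) where ω_3 = e^(-2πi/3)
= (-3)·ω_3^0 + (2)·ω_3^1 + (-1)·ω_3^2

X[1] = -3.5000-2.5981i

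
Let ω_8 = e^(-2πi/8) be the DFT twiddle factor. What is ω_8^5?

ω_8^5 = e^(-2πi·5/8)
= cos(-2π·5/8) + i·sin(-2π·5/8)
= cos(-10π/8) + i·sin(-10π/8)

ω_8^5 = cos(-10π/8) + i·sin(-10π/8) = -0.7071+0.7071i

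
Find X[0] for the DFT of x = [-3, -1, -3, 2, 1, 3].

X[0] = Σ(n=0 to 5) x[n] · ω_6^0 = Σ x[n]
= (-3) + (-1) + (-3) + (2) + (1) + (3)

X[0] = -1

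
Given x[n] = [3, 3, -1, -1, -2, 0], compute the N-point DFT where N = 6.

X[k] = Σ(n=0 to 5) x[n] · ω_6^(nk)
where ω_6 = e^(-2πi/6)

Computing each X[k]:
X[0] = 2
X[1] = 7.0000-3.4641i
X[2] = 2.0000-1.7321i
X[3] = -2
X[4] = 2.0000+1.7321i
X[5] = 7.0000+3.4641i

X = [2, 7.0000-3.4641i, 2.0000-1.7321i, -2, 2.0000+1.7321i, 7.0000+3.4641i]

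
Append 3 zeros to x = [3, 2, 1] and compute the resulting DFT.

Original 3-point DFT: [6, 1.5000-0.8660i, 1.5000+0.8660i]
Zero-padded 6-point DFT provides frequency interpolation.

DFT_6([x, 0, ...]) = [6, 3.5000-2.5981i, 1.5000-0.8660i, 2, 1.5000+0.8660i, 3.5000+2.5981i]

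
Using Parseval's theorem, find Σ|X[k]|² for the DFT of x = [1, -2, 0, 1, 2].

Parseval: Σ|x[n]|² = (1/N)Σ|X[k]|², so Σ|X[k]|² = N·Σ|x[n]|² = 5·10.0000

Σ|X[k]|² = N·Σ|x[n]|² = 5·10.0000 = 50.0000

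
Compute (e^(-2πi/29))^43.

Since ω_29^29 = 1, powers reduce modulo 29.
43 mod 29 = 14
So ω_29^43 = ω_29^14 = e^(-2πi·14/29)

ω_29^43 = ω_29^14 = -0.9941-0.1081i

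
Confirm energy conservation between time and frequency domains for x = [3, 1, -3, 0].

Time domain:
Σ|x[n]|² = |3|² + |1|² + |-3|² + |0|² = 19.0000

Frequency domain:
(1/4)Σ|X[k]|² = (1/4)(|1|² + |6-1i|² + |-1|² + |6+1i|²) = (1/4)·76.0000 = 19.0000

Both sides agree, confirming Parseval's theorem.

Σ|x[n]|² = (1/N)Σ|X[k]|² = 19.0000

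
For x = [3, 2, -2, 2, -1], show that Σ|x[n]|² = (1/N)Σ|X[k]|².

Time domain:
Σ|x[n]|² = |3|² + |2|² + |-2|² + |2|² + |-1|² = 22.0000

Frequency domain:
(1/5)Σ|X[k]|² = (1/5)(|4|² + |3.3090-0.5020i|² + |2.1910-5.5676i|² + |2.1910+5.5676i|² + |3.3090+0.5020i|²) = (1/5)·110.0000 = 22.0000

Both sides agree, confirming Parseval's theorem.

Σ|x[n]|² = (1/N)Σ|X[k]|² = 22.0000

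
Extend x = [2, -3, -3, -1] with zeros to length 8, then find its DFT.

Original 4-point DFT: [-5, 5+2i, 3, 5-2i]
Zero-padded 8-point DFT provides frequency interpolation.

DFT_8([x, 0, ...]) = [-5, 0.5858+5.8284i, 5+2i, 3.4142-0.1716i, 3, 3.4142+0.1716i, 5-2i, 0.5858-5.8284i]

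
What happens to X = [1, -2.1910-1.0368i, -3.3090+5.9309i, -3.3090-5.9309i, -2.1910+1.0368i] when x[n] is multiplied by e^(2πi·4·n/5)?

Modulation property: DFT(ω_5^(-4n)·x[n]) = X[(k-4) mod 5], so circularly shift X by 4 positions.

X[k-4] = [-2.1910-1.0368i, -3.3090+5.9309i, -3.3090-5.9309i, -2.1910+1.0368i, 1]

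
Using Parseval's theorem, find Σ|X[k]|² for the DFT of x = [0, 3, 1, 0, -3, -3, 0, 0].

Parseval: Σ|x[n]|² = (1/N)Σ|X[k]|², so Σ|X[k]|² = N·Σ|x[n]|² = 8·28.0000

Σ|X[k]|² = N·Σ|x[n]|² = 8·28.0000 = 224.0000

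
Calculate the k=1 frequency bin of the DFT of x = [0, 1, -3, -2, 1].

X[1] = Σ(n=0 to 4) x[n] · ω_5^(1n) where ω_5 = e^(-2πi/5)
= (0)·ω_5^0 + (1)·ω_5^1 + (-3)·ω_5^2 + (-2)·ω_5^3 + (1)·ω_5^4

X[1] = 4.6631+0.5878i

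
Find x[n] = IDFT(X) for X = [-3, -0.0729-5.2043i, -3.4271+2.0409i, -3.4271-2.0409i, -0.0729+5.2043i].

x[n] = (1/5) Σ(k=0 to 4) X[k] · e^(2πikn/5)

Computing each x[n]:
x[0] = -2
x[1] = 2
x[2] = 1
x[3] = -3
x[4] = -1

x = [-2, 2, 1, -3, -1]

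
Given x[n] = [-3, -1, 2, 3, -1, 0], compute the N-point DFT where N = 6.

X[k] = Σ(n=0 to 5) x[n] · ω_6^(nk)
where ω_6 = e^(-2πi/6)

Computing each X[k]:
X[0] = 0
X[1] = -7.0000-1.7321i
X[2] = 3.4641i
X[3] = -4
X[4] = -3.4641i
X[5] = -7.0000+1.7321i

X = [0, -7.0000-1.7321i, 3.4641i, -4, -3.4641i, -7.0000+1.7321i]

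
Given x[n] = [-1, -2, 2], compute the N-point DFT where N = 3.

X[k] = Σ(n=0 to 2) x[n] · ω_3^(nk)
where ω_3 = e^(-2πi/3)

Computing each X[k]:
X[0] = -1
X[1] = -1.0000+3.4641i
X[2] = -1.0000-3.4641i

X = [-1, -1.0000+3.4641i, -1.0000-3.4641i]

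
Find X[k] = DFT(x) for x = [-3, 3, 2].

X[k] = Σ(n=0 to 2) x[n] · ω_3^(nk)
where ω_3 = e^(-2πi/3)

Computing each X[k]:
X[0] = 2
X[1] = -5.5000-0.8660i
X[2] = -5.5000+0.8660i

X = [2, -5.5000-0.8660i, -5.5000+0.8660i]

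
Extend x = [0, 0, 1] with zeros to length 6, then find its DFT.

Original 3-point DFT: [1, -0.5000+0.8660i, -0.5000-0.8660i]
Zero-padded 6-point DFT provides frequency interpolation.

DFT_6([x, 0, ...]) = [1, -0.5000-0.8660i, -0.5000+0.8660i, 1, -0.5000-0.8660i, -0.5000+0.8660i]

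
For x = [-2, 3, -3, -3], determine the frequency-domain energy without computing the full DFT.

Parseval: Σ|x[n]|² = (1/N)Σ|X[k]|², so Σ|X[k]|² = N·Σ|x[n]|² = 4·31.0000

Σ|X[k]|² = N·Σ|x[n]|² = 4·31.0000 = 124.0000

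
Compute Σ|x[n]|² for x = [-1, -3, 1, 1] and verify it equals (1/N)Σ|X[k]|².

Time domain:
Σ|x[n]|² = |-1|² + |-3|² + |1|² + |1|² = 12.0000

Frequency domain:
(1/4)Σ|X[k]|² = (1/4)(|-2|² + |-2+4i|² + |2|² + |-2-4i|²) = (1/4)·48.0000 = 12.0000

Both sides agree, confirming Parseval's theorem.

Σ|x[n]|² = (1/N)Σ|X[k]|² = 12.0000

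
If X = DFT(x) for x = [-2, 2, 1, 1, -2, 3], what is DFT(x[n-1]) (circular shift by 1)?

Time shift by 1: X_shifted[k] = ω_6^(1k) · X[k]
Shifted x = [3, -2, 2, 1, 1, -2]

DFT(x[n-1]) = [3, -1.5000-0.8660i, 4.5000+0.8660i, 9, 4.5000-0.8660i, -1.5000+0.8660i]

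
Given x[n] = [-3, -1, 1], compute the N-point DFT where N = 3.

X[k] = Σ(n=0 to 2) x[n] · ω_3^(nk)
where ω_3 = e^(-2πi/3)

Computing each X[k]:
X[0] = -3
X[1] = -3.0000+1.7321i
X[2] = -3.0000-1.7321i

X = [-3, -3.0000+1.7321i, -3.0000-1.7321i]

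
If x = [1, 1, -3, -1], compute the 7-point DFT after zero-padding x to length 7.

Original 4-point DFT: [-2, 4-2i, -2, 4+2i]
Zero-padded 7-point DFT provides frequency interpolation.

DFT_7([x, 0, ...]) = [-2, 3.1920+2.5768i, 2.8569-3.0584i, -1.5489-1.8045i, -1.5489+1.8045i, 2.8569+3.0584i, 3.1920-2.5768i]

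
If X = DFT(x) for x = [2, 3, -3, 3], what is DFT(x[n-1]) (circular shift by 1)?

Time shift by 1: X_shifted[k] = ω_4^(1k) · X[k]
Shifted x = [3, 2, 3, -3]

DFT(x[n-1]) = [5, -5i, 7, 5i]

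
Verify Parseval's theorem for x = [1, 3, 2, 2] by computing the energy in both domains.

Time domain:
Σ|x[n]|² = |1|² + |3|² + |2|² + |2|² = 18.0000

Frequency domain:
(1/4)Σ|X[k]|² = (1/4)(|8|² + |-1-1i|² + |-2|² + |-1+1i|²) = (1/4)·72.0000 = 18.0000

Both sides agree, confirming Parseval's theorem.

Σ|x[n]|² = (1/N)Σ|X[k]|² = 18.0000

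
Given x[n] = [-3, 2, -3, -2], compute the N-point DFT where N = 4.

X[k] = Σ(n=0 to 3) x[n] · ω_4^(nk)
where ω_4 = e^(-2πi/4)

Computing each X[k]:
X[0] = -6
X[1] = -4i
X[2] = -6
X[3] = 4i

X = [-6, -4i, -6, 4i]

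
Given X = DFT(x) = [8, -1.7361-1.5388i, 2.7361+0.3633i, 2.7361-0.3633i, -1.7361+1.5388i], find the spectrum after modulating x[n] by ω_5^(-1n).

Modulation property: DFT(ω_5^(-1n)·x[n]) = X[(k-1) mod 5], so circularly shift X by 1 positions.

X[k-1] = [-1.7361+1.5388i, 8, -1.7361-1.5388i, 2.7361+0.3633i, 2.7361-0.3633i]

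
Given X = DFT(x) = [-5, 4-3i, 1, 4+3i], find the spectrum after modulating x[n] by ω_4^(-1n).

Modulation property: DFT(ω_4^(-1n)·x[n]) = X[(k-1) mod 4], so circularly shift X by 1 positions.

X[k-1] = [4+3i, -5, 4-3i, 1]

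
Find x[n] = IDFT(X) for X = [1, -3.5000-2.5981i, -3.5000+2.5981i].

x[n] = (1/3) Σ(k=0 to 2) X[k] · e^(2πikn/3)

Computing each x[n]:
x[0] = -2
x[1] = 3
x[2] = 0

x = [-2, 3, 0]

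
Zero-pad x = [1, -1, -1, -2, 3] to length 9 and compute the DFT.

Original 5-point DFT: [0, 4.0451+3.2164i, -1.5451+3.3022i, -1.5451-3.3022i, 4.0451-3.2164i]
Zero-padded 9-point DFT provides frequency interpolation.

DFT_9([x, 0, ...]) = [0, -1.7588+2.3336i, 5.0642+1.5231i, -1.5000-2.5981i, 2.6946+4.3857i, 2.6946-4.3857i, -1.5000+2.5981i, 5.0642-1.5231i, -1.7588-2.3336i]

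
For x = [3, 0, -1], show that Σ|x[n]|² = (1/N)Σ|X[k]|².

Time domain:
Σ|x[n]|² = |3|² + |0|² + |-1|² = 10.0000

Frequency domain:
(1/3)Σ|X[k]|² = (1/3)(|2|² + |3.5000-0.8660i|² + |3.5000+0.8660i|²) = (1/3)·30.0000 = 10.0000

Both sides agree, confirming Parseval's theorem.

Σ|x[n]|² = (1/N)Σ|X[k]|² = 10.0000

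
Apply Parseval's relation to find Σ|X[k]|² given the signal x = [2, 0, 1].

Parseval: Σ|x[n]|² = (1/N)Σ|X[k]|², so Σ|X[k]|² = N·Σ|x[n]|² = 3·5.0000

Σ|X[k]|² = N·Σ|x[n]|² = 3·5.0000 = 15.0000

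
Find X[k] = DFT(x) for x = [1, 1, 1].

X[k] = Σ(n=0 to 2) x[n] · ω_3^(nk)
where ω_3 = e^(-2πi/3)

Computing each X[k]:
X[0] = 3
X[1] = 0
X[2] = 0

X = [3, 0, 0]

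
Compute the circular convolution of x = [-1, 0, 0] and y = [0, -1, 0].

(x ⊛ y)[n] = Σ(m=0 to 2) x[m] · y[(n-m) mod 3]

Computing each output sample:
(x ⊛ y)[0] = 0
(x ⊛ y)[1] = 1
(x ⊛ y)[2] = 0

x ⊛ y = [0, 1, 0]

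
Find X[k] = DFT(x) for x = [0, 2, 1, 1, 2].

X[k] = Σ(n=0 to 4) x[n] · ω_5^(nk)
where ω_5 = e^(-2πi/5)

Computing each X[k]:
X[0] = 6
X[1] = -0.3820
X[2] = -2.6180
X[3] = -2.6180
X[4] = -0.3820

X = [6, -0.3820, -2.6180, -2.6180, -0.3820]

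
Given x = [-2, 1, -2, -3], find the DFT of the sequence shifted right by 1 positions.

Time shift by 1: X_shifted[k] = ω_4^(1k) · X[k]
Shifted x = [-3, -2, 1, -2]

DFT(x[n-1]) = [-6, -4, 2, -4]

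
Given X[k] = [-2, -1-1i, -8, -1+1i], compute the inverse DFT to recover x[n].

x[n] = (1/4) Σ(k=0 to 3) X[k] · e^(2πikn/4)

Computing each x[n]:
x[0] = -3
x[1] = 2
x[2] = -2
x[3] = 1

x = [-3, 2, -2, 1]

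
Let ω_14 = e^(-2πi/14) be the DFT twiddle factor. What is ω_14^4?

ω_14^4 = e^(-2πi·4/14)
= cos(-2π·4/14) + i·sin(-2π·4/14)
= cos(-8π/14) + i·sin(-8π/14)

ω_14^4 = cos(-8π/14) + i·sin(-8π/14) = -0.2225-0.9749i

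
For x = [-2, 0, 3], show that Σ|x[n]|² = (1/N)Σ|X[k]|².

Time domain:
Σ|x[n]|² = |-2|² + |0|² + |3|² = 13.0000

Frequency domain:
(1/3)Σ|X[k]|² = (1/3)(|1|² + |-3.5000+2.5981i|² + |-3.5000-2.5981i|²) = (1/3)·39.0000 = 13.0000

Both sides agree, confirming Parseval's theorem.

Σ|x[n]|² = (1/N)Σ|X[k]|² = 13.0000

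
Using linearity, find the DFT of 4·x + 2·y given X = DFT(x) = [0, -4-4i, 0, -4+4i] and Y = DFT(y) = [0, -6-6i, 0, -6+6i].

By linearity: DFT(4x + 2y) = 4·DFT(x) + 2·DFT(y)
= 4·[0, -4-4i, 0, -4+4i] + 2·[0, -6-6i, 0, -6+6i]

Computing element-wise:
Z[0] = 4·(0) + 2·(0) = 0
Z[1] = 4·(-4-4i) + 2·(-6-6i) = -28-28i
Z[2] = 4·(0) + 2·(0) = 0
Z[3] = 4·(-4+4i) + 2·(-6+6i) = -28+28i

DFT(4x + 2y) = 4·X + 2·Y = [0, -28-28i, 0, -28+28i]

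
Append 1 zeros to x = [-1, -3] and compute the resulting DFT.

Original 2-point DFT: [-4, 2]
Zero-padded 3-point DFT provides frequency interpolation.

DFT_3([x, 0, ...]) = [-4, 0.5000+2.5981i, 0.5000-2.5981i]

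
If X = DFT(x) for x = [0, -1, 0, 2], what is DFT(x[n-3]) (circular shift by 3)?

Time shift by 3: X_shifted[k] = ω_4^(3k) · X[k]
Shifted x = [-1, 0, 2, 0]

DFT(x[n-3]) = [1, -3, 1, -3]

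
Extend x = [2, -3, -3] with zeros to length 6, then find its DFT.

Original 3-point DFT: [-4, 5, 5]
Zero-padded 6-point DFT provides frequency interpolation.

DFT_6([x, 0, ...]) = [-4, 2.0000+5.1962i, 5, 2, 5, 2.0000-5.1962i]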